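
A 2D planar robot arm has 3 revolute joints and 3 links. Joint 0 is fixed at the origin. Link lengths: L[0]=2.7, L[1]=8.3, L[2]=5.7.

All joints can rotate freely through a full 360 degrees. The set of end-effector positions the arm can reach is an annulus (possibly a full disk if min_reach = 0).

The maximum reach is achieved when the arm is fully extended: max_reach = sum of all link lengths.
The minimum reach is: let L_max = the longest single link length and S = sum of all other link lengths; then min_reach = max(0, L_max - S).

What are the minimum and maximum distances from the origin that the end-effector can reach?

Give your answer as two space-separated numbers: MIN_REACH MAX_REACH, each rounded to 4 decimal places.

Link lengths: [2.7, 8.3, 5.7]
max_reach = 2.7 + 8.3 + 5.7 = 16.7
L_max = max([2.7, 8.3, 5.7]) = 8.3
S (sum of others) = 16.7 - 8.3 = 8.4
min_reach = max(0, 8.3 - 8.4) = max(0, -0.1) = 0

Answer: 0.0000 16.7000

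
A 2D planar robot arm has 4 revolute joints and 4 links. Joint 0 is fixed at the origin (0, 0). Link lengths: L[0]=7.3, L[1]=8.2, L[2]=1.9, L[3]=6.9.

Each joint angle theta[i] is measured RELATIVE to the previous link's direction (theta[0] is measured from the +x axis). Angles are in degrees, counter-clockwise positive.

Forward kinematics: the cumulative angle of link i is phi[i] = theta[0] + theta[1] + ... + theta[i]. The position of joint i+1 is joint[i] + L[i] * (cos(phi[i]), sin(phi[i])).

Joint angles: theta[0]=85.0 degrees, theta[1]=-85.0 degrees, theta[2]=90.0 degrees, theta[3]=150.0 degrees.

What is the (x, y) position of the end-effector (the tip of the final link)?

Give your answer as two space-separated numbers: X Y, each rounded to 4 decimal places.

joint[0] = (0.0000, 0.0000)  (base)
link 0: phi[0] = 85 = 85 deg
  cos(85 deg) = 0.0872, sin(85 deg) = 0.9962
  joint[1] = (0.0000, 0.0000) + 7.3 * (0.0872, 0.9962) = (0.0000 + 0.6362, 0.0000 + 7.2722) = (0.6362, 7.2722)
link 1: phi[1] = 85 + -85 = 0 deg
  cos(0 deg) = 1.0000, sin(0 deg) = 0.0000
  joint[2] = (0.6362, 7.2722) + 8.2 * (1.0000, 0.0000) = (0.6362 + 8.2000, 7.2722 + 0.0000) = (8.8362, 7.2722)
link 2: phi[2] = 85 + -85 + 90 = 90 deg
  cos(90 deg) = 0.0000, sin(90 deg) = 1.0000
  joint[3] = (8.8362, 7.2722) + 1.9 * (0.0000, 1.0000) = (8.8362 + 0.0000, 7.2722 + 1.9000) = (8.8362, 9.1722)
link 3: phi[3] = 85 + -85 + 90 + 150 = 240 deg
  cos(240 deg) = -0.5000, sin(240 deg) = -0.8660
  joint[4] = (8.8362, 9.1722) + 6.9 * (-0.5000, -0.8660) = (8.8362 + -3.4500, 9.1722 + -5.9756) = (5.3862, 3.1966)
End effector: (5.3862, 3.1966)

Answer: 5.3862 3.1966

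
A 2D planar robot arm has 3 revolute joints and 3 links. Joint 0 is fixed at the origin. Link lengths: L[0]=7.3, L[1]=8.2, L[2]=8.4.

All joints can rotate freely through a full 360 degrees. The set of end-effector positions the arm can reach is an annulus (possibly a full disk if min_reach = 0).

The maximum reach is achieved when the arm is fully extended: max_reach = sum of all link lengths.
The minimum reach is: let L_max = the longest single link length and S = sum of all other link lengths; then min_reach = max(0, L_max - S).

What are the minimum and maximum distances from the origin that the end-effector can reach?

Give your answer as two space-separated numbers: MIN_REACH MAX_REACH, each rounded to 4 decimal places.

Link lengths: [7.3, 8.2, 8.4]
max_reach = 7.3 + 8.2 + 8.4 = 23.9
L_max = max([7.3, 8.2, 8.4]) = 8.4
S (sum of others) = 23.9 - 8.4 = 15.5
min_reach = max(0, 8.4 - 15.5) = max(0, -7.1) = 0

Answer: 0.0000 23.9000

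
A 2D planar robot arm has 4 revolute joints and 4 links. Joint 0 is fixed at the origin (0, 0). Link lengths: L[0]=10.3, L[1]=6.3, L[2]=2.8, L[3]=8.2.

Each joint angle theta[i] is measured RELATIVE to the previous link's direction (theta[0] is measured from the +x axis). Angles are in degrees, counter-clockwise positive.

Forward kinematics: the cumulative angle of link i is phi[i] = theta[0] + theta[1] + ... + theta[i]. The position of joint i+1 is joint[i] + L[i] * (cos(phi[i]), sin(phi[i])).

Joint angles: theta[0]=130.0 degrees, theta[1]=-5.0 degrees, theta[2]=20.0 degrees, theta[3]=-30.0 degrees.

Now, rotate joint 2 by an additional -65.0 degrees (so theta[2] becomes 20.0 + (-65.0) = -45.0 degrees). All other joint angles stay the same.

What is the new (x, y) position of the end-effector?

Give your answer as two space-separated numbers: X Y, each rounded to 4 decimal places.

joint[0] = (0.0000, 0.0000)  (base)
link 0: phi[0] = 130 = 130 deg
  cos(130 deg) = -0.6428, sin(130 deg) = 0.7660
  joint[1] = (0.0000, 0.0000) + 10.3 * (-0.6428, 0.7660) = (0.0000 + -6.6207, 0.0000 + 7.8903) = (-6.6207, 7.8903)
link 1: phi[1] = 130 + -5 = 125 deg
  cos(125 deg) = -0.5736, sin(125 deg) = 0.8192
  joint[2] = (-6.6207, 7.8903) + 6.3 * (-0.5736, 0.8192) = (-6.6207 + -3.6135, 7.8903 + 5.1607) = (-10.2342, 13.0509)
link 2: phi[2] = 130 + -5 + -45 = 80 deg
  cos(80 deg) = 0.1736, sin(80 deg) = 0.9848
  joint[3] = (-10.2342, 13.0509) + 2.8 * (0.1736, 0.9848) = (-10.2342 + 0.4862, 13.0509 + 2.7575) = (-9.7480, 15.8084)
link 3: phi[3] = 130 + -5 + -45 + -30 = 50 deg
  cos(50 deg) = 0.6428, sin(50 deg) = 0.7660
  joint[4] = (-9.7480, 15.8084) + 8.2 * (0.6428, 0.7660) = (-9.7480 + 5.2709, 15.8084 + 6.2816) = (-4.4772, 22.0899)
End effector: (-4.4772, 22.0899)

Answer: -4.4772 22.0899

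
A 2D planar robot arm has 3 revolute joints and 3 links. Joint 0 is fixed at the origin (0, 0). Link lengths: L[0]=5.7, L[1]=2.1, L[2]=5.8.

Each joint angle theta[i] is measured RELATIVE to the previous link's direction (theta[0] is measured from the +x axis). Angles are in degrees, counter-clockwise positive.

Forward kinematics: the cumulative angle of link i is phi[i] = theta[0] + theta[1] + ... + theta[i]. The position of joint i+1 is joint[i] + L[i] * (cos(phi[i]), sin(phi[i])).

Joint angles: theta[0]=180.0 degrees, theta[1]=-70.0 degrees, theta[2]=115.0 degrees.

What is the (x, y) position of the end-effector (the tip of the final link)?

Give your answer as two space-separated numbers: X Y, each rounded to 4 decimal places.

joint[0] = (0.0000, 0.0000)  (base)
link 0: phi[0] = 180 = 180 deg
  cos(180 deg) = -1.0000, sin(180 deg) = 0.0000
  joint[1] = (0.0000, 0.0000) + 5.7 * (-1.0000, 0.0000) = (0.0000 + -5.7000, 0.0000 + 0.0000) = (-5.7000, 0.0000)
link 1: phi[1] = 180 + -70 = 110 deg
  cos(110 deg) = -0.3420, sin(110 deg) = 0.9397
  joint[2] = (-5.7000, 0.0000) + 2.1 * (-0.3420, 0.9397) = (-5.7000 + -0.7182, 0.0000 + 1.9734) = (-6.4182, 1.9734)
link 2: phi[2] = 180 + -70 + 115 = 225 deg
  cos(225 deg) = -0.7071, sin(225 deg) = -0.7071
  joint[3] = (-6.4182, 1.9734) + 5.8 * (-0.7071, -0.7071) = (-6.4182 + -4.1012, 1.9734 + -4.1012) = (-10.5195, -2.1279)
End effector: (-10.5195, -2.1279)

Answer: -10.5195 -2.1279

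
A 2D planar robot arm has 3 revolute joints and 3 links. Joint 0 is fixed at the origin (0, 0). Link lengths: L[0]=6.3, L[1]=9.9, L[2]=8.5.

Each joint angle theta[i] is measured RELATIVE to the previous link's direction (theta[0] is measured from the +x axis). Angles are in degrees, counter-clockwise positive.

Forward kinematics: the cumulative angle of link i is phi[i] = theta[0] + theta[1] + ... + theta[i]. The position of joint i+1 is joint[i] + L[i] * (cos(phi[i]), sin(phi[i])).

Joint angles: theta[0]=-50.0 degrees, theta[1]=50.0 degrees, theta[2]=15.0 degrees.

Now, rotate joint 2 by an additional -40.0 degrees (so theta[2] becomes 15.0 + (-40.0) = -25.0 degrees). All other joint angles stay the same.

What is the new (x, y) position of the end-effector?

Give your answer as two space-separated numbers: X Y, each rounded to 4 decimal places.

joint[0] = (0.0000, 0.0000)  (base)
link 0: phi[0] = -50 = -50 deg
  cos(-50 deg) = 0.6428, sin(-50 deg) = -0.7660
  joint[1] = (0.0000, 0.0000) + 6.3 * (0.6428, -0.7660) = (0.0000 + 4.0496, 0.0000 + -4.8261) = (4.0496, -4.8261)
link 1: phi[1] = -50 + 50 = 0 deg
  cos(0 deg) = 1.0000, sin(0 deg) = 0.0000
  joint[2] = (4.0496, -4.8261) + 9.9 * (1.0000, 0.0000) = (4.0496 + 9.9000, -4.8261 + 0.0000) = (13.9496, -4.8261)
link 2: phi[2] = -50 + 50 + -25 = -25 deg
  cos(-25 deg) = 0.9063, sin(-25 deg) = -0.4226
  joint[3] = (13.9496, -4.8261) + 8.5 * (0.9063, -0.4226) = (13.9496 + 7.7036, -4.8261 + -3.5923) = (21.6532, -8.4183)
End effector: (21.6532, -8.4183)

Answer: 21.6532 -8.4183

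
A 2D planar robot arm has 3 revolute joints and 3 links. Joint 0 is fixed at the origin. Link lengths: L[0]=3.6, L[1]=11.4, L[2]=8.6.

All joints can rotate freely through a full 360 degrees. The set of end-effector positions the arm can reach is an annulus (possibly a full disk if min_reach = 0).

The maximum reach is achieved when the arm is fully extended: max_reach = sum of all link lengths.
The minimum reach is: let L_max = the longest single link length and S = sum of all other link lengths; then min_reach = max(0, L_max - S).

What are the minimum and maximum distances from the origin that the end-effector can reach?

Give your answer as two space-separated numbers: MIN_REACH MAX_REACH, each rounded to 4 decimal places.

Answer: 0.0000 23.6000

Derivation:
Link lengths: [3.6, 11.4, 8.6]
max_reach = 3.6 + 11.4 + 8.6 = 23.6
L_max = max([3.6, 11.4, 8.6]) = 11.4
S (sum of others) = 23.6 - 11.4 = 12.2
min_reach = max(0, 11.4 - 12.2) = max(0, -0.8) = 0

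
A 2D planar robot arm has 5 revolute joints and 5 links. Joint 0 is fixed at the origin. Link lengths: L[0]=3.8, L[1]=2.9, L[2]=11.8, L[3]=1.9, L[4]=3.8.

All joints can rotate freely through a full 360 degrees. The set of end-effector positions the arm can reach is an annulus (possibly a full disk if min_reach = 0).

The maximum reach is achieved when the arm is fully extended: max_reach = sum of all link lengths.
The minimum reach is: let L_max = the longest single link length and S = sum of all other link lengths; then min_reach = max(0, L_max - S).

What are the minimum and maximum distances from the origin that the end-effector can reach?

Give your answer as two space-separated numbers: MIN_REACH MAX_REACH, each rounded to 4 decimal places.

Link lengths: [3.8, 2.9, 11.8, 1.9, 3.8]
max_reach = 3.8 + 2.9 + 11.8 + 1.9 + 3.8 = 24.2
L_max = max([3.8, 2.9, 11.8, 1.9, 3.8]) = 11.8
S (sum of others) = 24.2 - 11.8 = 12.4
min_reach = max(0, 11.8 - 12.4) = max(0, -0.6) = 0

Answer: 0.0000 24.2000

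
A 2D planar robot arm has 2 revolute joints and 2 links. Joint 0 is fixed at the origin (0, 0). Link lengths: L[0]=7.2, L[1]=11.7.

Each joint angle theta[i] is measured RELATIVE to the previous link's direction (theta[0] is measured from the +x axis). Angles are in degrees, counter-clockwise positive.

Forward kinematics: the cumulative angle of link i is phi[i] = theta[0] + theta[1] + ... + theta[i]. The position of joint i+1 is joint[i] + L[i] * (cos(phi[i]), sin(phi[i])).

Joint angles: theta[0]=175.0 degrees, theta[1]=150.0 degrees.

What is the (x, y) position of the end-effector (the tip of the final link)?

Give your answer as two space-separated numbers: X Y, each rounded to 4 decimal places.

joint[0] = (0.0000, 0.0000)  (base)
link 0: phi[0] = 175 = 175 deg
  cos(175 deg) = -0.9962, sin(175 deg) = 0.0872
  joint[1] = (0.0000, 0.0000) + 7.2 * (-0.9962, 0.0872) = (0.0000 + -7.1726, 0.0000 + 0.6275) = (-7.1726, 0.6275)
link 1: phi[1] = 175 + 150 = 325 deg
  cos(325 deg) = 0.8192, sin(325 deg) = -0.5736
  joint[2] = (-7.1726, 0.6275) + 11.7 * (0.8192, -0.5736) = (-7.1726 + 9.5841, 0.6275 + -6.7108) = (2.4115, -6.0833)
End effector: (2.4115, -6.0833)

Answer: 2.4115 -6.0833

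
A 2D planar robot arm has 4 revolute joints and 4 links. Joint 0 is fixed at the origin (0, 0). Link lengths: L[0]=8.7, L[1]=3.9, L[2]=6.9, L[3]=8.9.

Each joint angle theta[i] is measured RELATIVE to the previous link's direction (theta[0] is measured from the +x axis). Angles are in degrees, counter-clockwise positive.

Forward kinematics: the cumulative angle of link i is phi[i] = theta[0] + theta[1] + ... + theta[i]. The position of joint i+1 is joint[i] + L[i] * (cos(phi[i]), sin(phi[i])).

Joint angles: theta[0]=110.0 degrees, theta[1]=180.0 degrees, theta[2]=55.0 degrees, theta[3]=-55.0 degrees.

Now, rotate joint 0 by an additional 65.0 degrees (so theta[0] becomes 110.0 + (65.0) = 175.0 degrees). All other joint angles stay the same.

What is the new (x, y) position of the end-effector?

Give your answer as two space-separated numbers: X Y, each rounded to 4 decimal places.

joint[0] = (0.0000, 0.0000)  (base)
link 0: phi[0] = 175 = 175 deg
  cos(175 deg) = -0.9962, sin(175 deg) = 0.0872
  joint[1] = (0.0000, 0.0000) + 8.7 * (-0.9962, 0.0872) = (0.0000 + -8.6669, 0.0000 + 0.7583) = (-8.6669, 0.7583)
link 1: phi[1] = 175 + 180 = 355 deg
  cos(355 deg) = 0.9962, sin(355 deg) = -0.0872
  joint[2] = (-8.6669, 0.7583) + 3.9 * (0.9962, -0.0872) = (-8.6669 + 3.8852, 0.7583 + -0.3399) = (-4.7817, 0.4183)
link 2: phi[2] = 175 + 180 + 55 = 410 deg
  cos(410 deg) = 0.6428, sin(410 deg) = 0.7660
  joint[3] = (-4.7817, 0.4183) + 6.9 * (0.6428, 0.7660) = (-4.7817 + 4.4352, 0.4183 + 5.2857) = (-0.3465, 5.7041)
link 3: phi[3] = 175 + 180 + 55 + -55 = 355 deg
  cos(355 deg) = 0.9962, sin(355 deg) = -0.0872
  joint[4] = (-0.3465, 5.7041) + 8.9 * (0.9962, -0.0872) = (-0.3465 + 8.8661, 5.7041 + -0.7757) = (8.5196, 4.9284)
End effector: (8.5196, 4.9284)

Answer: 8.5196 4.9284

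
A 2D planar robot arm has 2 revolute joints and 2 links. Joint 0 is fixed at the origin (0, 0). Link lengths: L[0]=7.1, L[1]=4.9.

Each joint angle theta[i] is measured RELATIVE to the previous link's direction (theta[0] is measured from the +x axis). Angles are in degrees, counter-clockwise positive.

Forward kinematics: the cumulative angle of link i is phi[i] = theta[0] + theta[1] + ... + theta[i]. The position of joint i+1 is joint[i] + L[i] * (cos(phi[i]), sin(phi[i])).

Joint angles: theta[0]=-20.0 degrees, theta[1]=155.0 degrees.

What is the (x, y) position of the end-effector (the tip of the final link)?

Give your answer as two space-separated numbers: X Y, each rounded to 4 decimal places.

joint[0] = (0.0000, 0.0000)  (base)
link 0: phi[0] = -20 = -20 deg
  cos(-20 deg) = 0.9397, sin(-20 deg) = -0.3420
  joint[1] = (0.0000, 0.0000) + 7.1 * (0.9397, -0.3420) = (0.0000 + 6.6718, 0.0000 + -2.4283) = (6.6718, -2.4283)
link 1: phi[1] = -20 + 155 = 135 deg
  cos(135 deg) = -0.7071, sin(135 deg) = 0.7071
  joint[2] = (6.6718, -2.4283) + 4.9 * (-0.7071, 0.7071) = (6.6718 + -3.4648, -2.4283 + 3.4648) = (3.2070, 1.0365)
End effector: (3.2070, 1.0365)

Answer: 3.2070 1.0365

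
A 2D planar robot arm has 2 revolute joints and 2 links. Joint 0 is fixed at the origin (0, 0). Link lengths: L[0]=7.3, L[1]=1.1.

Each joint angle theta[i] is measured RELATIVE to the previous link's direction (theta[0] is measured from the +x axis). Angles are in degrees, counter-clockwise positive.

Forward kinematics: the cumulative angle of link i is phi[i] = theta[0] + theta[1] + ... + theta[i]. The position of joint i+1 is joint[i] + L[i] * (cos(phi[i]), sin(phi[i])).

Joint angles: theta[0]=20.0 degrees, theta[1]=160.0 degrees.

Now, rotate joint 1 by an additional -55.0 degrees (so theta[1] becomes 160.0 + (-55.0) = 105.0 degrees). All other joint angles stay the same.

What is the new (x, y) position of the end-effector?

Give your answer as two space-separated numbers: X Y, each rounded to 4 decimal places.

Answer: 6.2288 3.3978

Derivation:
joint[0] = (0.0000, 0.0000)  (base)
link 0: phi[0] = 20 = 20 deg
  cos(20 deg) = 0.9397, sin(20 deg) = 0.3420
  joint[1] = (0.0000, 0.0000) + 7.3 * (0.9397, 0.3420) = (0.0000 + 6.8598, 0.0000 + 2.4967) = (6.8598, 2.4967)
link 1: phi[1] = 20 + 105 = 125 deg
  cos(125 deg) = -0.5736, sin(125 deg) = 0.8192
  joint[2] = (6.8598, 2.4967) + 1.1 * (-0.5736, 0.8192) = (6.8598 + -0.6309, 2.4967 + 0.9011) = (6.2288, 3.3978)
End effector: (6.2288, 3.3978)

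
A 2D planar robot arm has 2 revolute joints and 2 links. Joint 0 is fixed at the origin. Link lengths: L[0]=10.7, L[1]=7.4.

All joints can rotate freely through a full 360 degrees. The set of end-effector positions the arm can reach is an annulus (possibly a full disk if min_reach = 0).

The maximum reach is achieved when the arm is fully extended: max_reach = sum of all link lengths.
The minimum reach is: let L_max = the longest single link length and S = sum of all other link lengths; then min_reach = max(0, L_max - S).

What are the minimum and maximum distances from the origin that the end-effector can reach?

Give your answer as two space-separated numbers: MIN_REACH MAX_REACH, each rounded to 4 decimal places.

Answer: 3.3000 18.1000

Derivation:
Link lengths: [10.7, 7.4]
max_reach = 10.7 + 7.4 = 18.1
L_max = max([10.7, 7.4]) = 10.7
S (sum of others) = 18.1 - 10.7 = 7.4
min_reach = max(0, 10.7 - 7.4) = max(0, 3.3) = 3.3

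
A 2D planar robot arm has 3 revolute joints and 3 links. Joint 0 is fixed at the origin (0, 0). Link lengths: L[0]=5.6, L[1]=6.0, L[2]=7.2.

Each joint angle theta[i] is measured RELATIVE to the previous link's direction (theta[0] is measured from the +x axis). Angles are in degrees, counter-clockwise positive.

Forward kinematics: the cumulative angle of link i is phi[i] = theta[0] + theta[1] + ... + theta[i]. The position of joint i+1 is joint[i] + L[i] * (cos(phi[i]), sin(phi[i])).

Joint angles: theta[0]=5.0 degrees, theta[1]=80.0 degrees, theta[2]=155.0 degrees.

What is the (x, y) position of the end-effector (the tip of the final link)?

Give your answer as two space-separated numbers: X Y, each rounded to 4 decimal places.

joint[0] = (0.0000, 0.0000)  (base)
link 0: phi[0] = 5 = 5 deg
  cos(5 deg) = 0.9962, sin(5 deg) = 0.0872
  joint[1] = (0.0000, 0.0000) + 5.6 * (0.9962, 0.0872) = (0.0000 + 5.5787, 0.0000 + 0.4881) = (5.5787, 0.4881)
link 1: phi[1] = 5 + 80 = 85 deg
  cos(85 deg) = 0.0872, sin(85 deg) = 0.9962
  joint[2] = (5.5787, 0.4881) + 6 * (0.0872, 0.9962) = (5.5787 + 0.5229, 0.4881 + 5.9772) = (6.1016, 6.4652)
link 2: phi[2] = 5 + 80 + 155 = 240 deg
  cos(240 deg) = -0.5000, sin(240 deg) = -0.8660
  joint[3] = (6.1016, 6.4652) + 7.2 * (-0.5000, -0.8660) = (6.1016 + -3.6000, 6.4652 + -6.2354) = (2.5016, 0.2299)
End effector: (2.5016, 0.2299)

Answer: 2.5016 0.2299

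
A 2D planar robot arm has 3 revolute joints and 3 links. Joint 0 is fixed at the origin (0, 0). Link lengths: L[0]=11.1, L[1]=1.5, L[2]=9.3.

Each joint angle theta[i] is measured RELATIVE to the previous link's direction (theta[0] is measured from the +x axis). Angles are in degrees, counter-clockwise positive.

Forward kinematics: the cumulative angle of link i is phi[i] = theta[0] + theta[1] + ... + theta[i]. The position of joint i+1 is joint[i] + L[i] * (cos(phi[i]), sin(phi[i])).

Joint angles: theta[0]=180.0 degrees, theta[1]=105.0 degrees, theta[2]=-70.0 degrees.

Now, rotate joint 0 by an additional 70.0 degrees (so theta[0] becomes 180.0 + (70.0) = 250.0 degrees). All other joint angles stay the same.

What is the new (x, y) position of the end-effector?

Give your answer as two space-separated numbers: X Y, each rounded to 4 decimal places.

Answer: 0.1049 -19.5444

Derivation:
joint[0] = (0.0000, 0.0000)  (base)
link 0: phi[0] = 250 = 250 deg
  cos(250 deg) = -0.3420, sin(250 deg) = -0.9397
  joint[1] = (0.0000, 0.0000) + 11.1 * (-0.3420, -0.9397) = (0.0000 + -3.7964, 0.0000 + -10.4306) = (-3.7964, -10.4306)
link 1: phi[1] = 250 + 105 = 355 deg
  cos(355 deg) = 0.9962, sin(355 deg) = -0.0872
  joint[2] = (-3.7964, -10.4306) + 1.5 * (0.9962, -0.0872) = (-3.7964 + 1.4943, -10.4306 + -0.1307) = (-2.3021, -10.5613)
link 2: phi[2] = 250 + 105 + -70 = 285 deg
  cos(285 deg) = 0.2588, sin(285 deg) = -0.9659
  joint[3] = (-2.3021, -10.5613) + 9.3 * (0.2588, -0.9659) = (-2.3021 + 2.4070, -10.5613 + -8.9831) = (0.1049, -19.5444)
End effector: (0.1049, -19.5444)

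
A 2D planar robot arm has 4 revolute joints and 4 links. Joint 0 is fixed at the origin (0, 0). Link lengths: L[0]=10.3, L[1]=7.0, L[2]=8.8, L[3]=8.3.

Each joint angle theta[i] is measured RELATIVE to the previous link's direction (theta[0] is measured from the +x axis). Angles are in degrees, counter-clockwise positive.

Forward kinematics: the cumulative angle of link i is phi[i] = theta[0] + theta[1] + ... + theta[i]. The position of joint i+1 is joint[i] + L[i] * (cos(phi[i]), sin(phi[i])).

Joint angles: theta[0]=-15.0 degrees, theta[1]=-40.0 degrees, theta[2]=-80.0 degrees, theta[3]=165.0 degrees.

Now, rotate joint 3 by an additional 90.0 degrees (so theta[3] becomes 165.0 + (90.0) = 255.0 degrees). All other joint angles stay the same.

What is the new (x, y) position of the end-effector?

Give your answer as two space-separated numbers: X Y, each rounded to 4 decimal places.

Answer: 3.5915 -7.4344

Derivation:
joint[0] = (0.0000, 0.0000)  (base)
link 0: phi[0] = -15 = -15 deg
  cos(-15 deg) = 0.9659, sin(-15 deg) = -0.2588
  joint[1] = (0.0000, 0.0000) + 10.3 * (0.9659, -0.2588) = (0.0000 + 9.9490, 0.0000 + -2.6658) = (9.9490, -2.6658)
link 1: phi[1] = -15 + -40 = -55 deg
  cos(-55 deg) = 0.5736, sin(-55 deg) = -0.8192
  joint[2] = (9.9490, -2.6658) + 7 * (0.5736, -0.8192) = (9.9490 + 4.0150, -2.6658 + -5.7341) = (13.9641, -8.3999)
link 2: phi[2] = -15 + -40 + -80 = -135 deg
  cos(-135 deg) = -0.7071, sin(-135 deg) = -0.7071
  joint[3] = (13.9641, -8.3999) + 8.8 * (-0.7071, -0.7071) = (13.9641 + -6.2225, -8.3999 + -6.2225) = (7.7415, -14.6224)
link 3: phi[3] = -15 + -40 + -80 + 255 = 120 deg
  cos(120 deg) = -0.5000, sin(120 deg) = 0.8660
  joint[4] = (7.7415, -14.6224) + 8.3 * (-0.5000, 0.8660) = (7.7415 + -4.1500, -14.6224 + 7.1880) = (3.5915, -7.4344)
End effector: (3.5915, -7.4344)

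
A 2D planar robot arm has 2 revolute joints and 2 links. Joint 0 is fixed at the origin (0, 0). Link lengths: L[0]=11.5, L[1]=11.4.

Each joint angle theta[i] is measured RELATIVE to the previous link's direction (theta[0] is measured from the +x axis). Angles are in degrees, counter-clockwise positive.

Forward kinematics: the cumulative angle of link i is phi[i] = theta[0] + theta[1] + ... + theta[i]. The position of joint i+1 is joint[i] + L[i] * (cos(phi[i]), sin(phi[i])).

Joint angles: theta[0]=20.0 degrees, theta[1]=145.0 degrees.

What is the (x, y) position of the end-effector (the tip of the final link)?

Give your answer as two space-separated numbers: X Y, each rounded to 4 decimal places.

Answer: -0.2051 6.8838

Derivation:
joint[0] = (0.0000, 0.0000)  (base)
link 0: phi[0] = 20 = 20 deg
  cos(20 deg) = 0.9397, sin(20 deg) = 0.3420
  joint[1] = (0.0000, 0.0000) + 11.5 * (0.9397, 0.3420) = (0.0000 + 10.8065, 0.0000 + 3.9332) = (10.8065, 3.9332)
link 1: phi[1] = 20 + 145 = 165 deg
  cos(165 deg) = -0.9659, sin(165 deg) = 0.2588
  joint[2] = (10.8065, 3.9332) + 11.4 * (-0.9659, 0.2588) = (10.8065 + -11.0116, 3.9332 + 2.9505) = (-0.2051, 6.8838)
End effector: (-0.2051, 6.8838)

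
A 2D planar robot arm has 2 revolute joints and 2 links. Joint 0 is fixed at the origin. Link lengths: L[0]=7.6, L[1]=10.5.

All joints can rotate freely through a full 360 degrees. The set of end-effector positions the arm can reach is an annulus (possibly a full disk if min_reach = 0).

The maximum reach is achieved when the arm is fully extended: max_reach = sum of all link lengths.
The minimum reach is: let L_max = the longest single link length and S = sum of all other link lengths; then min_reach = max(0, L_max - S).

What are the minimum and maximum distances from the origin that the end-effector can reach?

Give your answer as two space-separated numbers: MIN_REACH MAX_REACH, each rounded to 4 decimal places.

Answer: 2.9000 18.1000

Derivation:
Link lengths: [7.6, 10.5]
max_reach = 7.6 + 10.5 = 18.1
L_max = max([7.6, 10.5]) = 10.5
S (sum of others) = 18.1 - 10.5 = 7.6
min_reach = max(0, 10.5 - 7.6) = max(0, 2.9) = 2.9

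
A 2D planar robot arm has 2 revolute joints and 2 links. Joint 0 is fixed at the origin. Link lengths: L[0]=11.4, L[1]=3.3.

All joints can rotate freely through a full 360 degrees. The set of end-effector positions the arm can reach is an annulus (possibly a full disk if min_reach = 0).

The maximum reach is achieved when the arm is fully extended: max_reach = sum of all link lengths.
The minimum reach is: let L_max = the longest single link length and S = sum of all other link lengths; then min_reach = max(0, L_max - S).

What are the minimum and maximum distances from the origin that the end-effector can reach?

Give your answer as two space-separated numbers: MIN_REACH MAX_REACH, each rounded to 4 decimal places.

Link lengths: [11.4, 3.3]
max_reach = 11.4 + 3.3 = 14.7
L_max = max([11.4, 3.3]) = 11.4
S (sum of others) = 14.7 - 11.4 = 3.3
min_reach = max(0, 11.4 - 3.3) = max(0, 8.1) = 8.1

Answer: 8.1000 14.7000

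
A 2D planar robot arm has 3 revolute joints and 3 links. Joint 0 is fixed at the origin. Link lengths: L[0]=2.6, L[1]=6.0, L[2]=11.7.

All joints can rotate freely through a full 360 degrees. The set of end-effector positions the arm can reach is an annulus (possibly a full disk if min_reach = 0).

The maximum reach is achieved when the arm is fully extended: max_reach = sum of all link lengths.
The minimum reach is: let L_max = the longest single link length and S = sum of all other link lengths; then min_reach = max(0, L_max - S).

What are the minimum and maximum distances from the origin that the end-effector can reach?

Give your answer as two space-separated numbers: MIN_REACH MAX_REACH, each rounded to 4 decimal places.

Answer: 3.1000 20.3000

Derivation:
Link lengths: [2.6, 6.0, 11.7]
max_reach = 2.6 + 6 + 11.7 = 20.3
L_max = max([2.6, 6.0, 11.7]) = 11.7
S (sum of others) = 20.3 - 11.7 = 8.6
min_reach = max(0, 11.7 - 8.6) = max(0, 3.1) = 3.1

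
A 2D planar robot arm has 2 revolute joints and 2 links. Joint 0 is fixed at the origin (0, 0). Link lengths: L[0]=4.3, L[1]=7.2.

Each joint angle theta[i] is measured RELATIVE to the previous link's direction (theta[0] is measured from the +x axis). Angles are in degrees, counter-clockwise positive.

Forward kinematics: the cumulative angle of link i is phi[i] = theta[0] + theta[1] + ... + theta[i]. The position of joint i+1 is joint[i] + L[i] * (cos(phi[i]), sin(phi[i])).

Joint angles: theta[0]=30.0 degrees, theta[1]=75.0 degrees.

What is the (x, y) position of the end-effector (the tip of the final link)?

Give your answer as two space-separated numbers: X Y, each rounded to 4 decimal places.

Answer: 1.8604 9.1047

Derivation:
joint[0] = (0.0000, 0.0000)  (base)
link 0: phi[0] = 30 = 30 deg
  cos(30 deg) = 0.8660, sin(30 deg) = 0.5000
  joint[1] = (0.0000, 0.0000) + 4.3 * (0.8660, 0.5000) = (0.0000 + 3.7239, 0.0000 + 2.1500) = (3.7239, 2.1500)
link 1: phi[1] = 30 + 75 = 105 deg
  cos(105 deg) = -0.2588, sin(105 deg) = 0.9659
  joint[2] = (3.7239, 2.1500) + 7.2 * (-0.2588, 0.9659) = (3.7239 + -1.8635, 2.1500 + 6.9547) = (1.8604, 9.1047)
End effector: (1.8604, 9.1047)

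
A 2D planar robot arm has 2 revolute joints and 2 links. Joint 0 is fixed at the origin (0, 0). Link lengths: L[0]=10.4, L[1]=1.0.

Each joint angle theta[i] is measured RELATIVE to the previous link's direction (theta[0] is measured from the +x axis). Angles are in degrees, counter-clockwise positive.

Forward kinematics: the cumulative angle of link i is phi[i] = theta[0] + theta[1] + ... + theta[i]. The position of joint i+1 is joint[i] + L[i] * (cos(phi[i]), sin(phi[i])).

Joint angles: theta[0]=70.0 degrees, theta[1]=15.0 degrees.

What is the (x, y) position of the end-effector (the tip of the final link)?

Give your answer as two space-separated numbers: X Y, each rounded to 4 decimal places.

joint[0] = (0.0000, 0.0000)  (base)
link 0: phi[0] = 70 = 70 deg
  cos(70 deg) = 0.3420, sin(70 deg) = 0.9397
  joint[1] = (0.0000, 0.0000) + 10.4 * (0.3420, 0.9397) = (0.0000 + 3.5570, 0.0000 + 9.7728) = (3.5570, 9.7728)
link 1: phi[1] = 70 + 15 = 85 deg
  cos(85 deg) = 0.0872, sin(85 deg) = 0.9962
  joint[2] = (3.5570, 9.7728) + 1 * (0.0872, 0.9962) = (3.5570 + 0.0872, 9.7728 + 0.9962) = (3.6442, 10.7690)
End effector: (3.6442, 10.7690)

Answer: 3.6442 10.7690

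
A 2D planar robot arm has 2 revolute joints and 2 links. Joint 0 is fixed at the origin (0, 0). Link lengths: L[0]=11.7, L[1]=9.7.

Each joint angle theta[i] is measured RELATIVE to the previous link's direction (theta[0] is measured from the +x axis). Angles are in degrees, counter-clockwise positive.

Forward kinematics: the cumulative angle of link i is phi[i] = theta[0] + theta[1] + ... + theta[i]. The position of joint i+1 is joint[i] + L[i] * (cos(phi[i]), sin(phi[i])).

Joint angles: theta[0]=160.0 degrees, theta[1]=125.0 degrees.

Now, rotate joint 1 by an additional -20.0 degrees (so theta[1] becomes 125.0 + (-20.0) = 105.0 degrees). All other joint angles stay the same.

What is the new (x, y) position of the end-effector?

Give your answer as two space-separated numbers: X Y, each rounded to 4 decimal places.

joint[0] = (0.0000, 0.0000)  (base)
link 0: phi[0] = 160 = 160 deg
  cos(160 deg) = -0.9397, sin(160 deg) = 0.3420
  joint[1] = (0.0000, 0.0000) + 11.7 * (-0.9397, 0.3420) = (0.0000 + -10.9944, 0.0000 + 4.0016) = (-10.9944, 4.0016)
link 1: phi[1] = 160 + 105 = 265 deg
  cos(265 deg) = -0.0872, sin(265 deg) = -0.9962
  joint[2] = (-10.9944, 4.0016) + 9.7 * (-0.0872, -0.9962) = (-10.9944 + -0.8454, 4.0016 + -9.6631) = (-11.8398, -5.6615)
End effector: (-11.8398, -5.6615)

Answer: -11.8398 -5.6615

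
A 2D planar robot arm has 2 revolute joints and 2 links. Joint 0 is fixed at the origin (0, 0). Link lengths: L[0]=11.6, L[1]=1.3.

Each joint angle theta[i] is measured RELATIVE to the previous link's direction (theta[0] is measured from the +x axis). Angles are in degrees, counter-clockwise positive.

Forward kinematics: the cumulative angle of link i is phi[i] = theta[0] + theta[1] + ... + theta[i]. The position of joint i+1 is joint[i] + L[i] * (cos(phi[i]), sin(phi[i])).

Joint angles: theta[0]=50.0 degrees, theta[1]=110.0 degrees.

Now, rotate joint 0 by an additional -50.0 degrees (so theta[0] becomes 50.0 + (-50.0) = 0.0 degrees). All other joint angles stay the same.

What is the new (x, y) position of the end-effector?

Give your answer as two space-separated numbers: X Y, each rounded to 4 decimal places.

joint[0] = (0.0000, 0.0000)  (base)
link 0: phi[0] = 0 = 0 deg
  cos(0 deg) = 1.0000, sin(0 deg) = 0.0000
  joint[1] = (0.0000, 0.0000) + 11.6 * (1.0000, 0.0000) = (0.0000 + 11.6000, 0.0000 + 0.0000) = (11.6000, 0.0000)
link 1: phi[1] = 0 + 110 = 110 deg
  cos(110 deg) = -0.3420, sin(110 deg) = 0.9397
  joint[2] = (11.6000, 0.0000) + 1.3 * (-0.3420, 0.9397) = (11.6000 + -0.4446, 0.0000 + 1.2216) = (11.1554, 1.2216)
End effector: (11.1554, 1.2216)

Answer: 11.1554 1.2216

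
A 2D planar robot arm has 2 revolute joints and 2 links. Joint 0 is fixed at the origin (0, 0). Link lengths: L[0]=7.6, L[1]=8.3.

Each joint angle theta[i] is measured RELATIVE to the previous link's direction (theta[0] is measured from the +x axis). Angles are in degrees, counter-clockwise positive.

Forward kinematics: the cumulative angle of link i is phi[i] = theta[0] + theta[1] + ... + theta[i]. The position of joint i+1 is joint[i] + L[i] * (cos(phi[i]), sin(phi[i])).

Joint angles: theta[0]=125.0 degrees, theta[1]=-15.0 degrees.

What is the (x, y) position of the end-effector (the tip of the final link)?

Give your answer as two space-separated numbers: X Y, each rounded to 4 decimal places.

joint[0] = (0.0000, 0.0000)  (base)
link 0: phi[0] = 125 = 125 deg
  cos(125 deg) = -0.5736, sin(125 deg) = 0.8192
  joint[1] = (0.0000, 0.0000) + 7.6 * (-0.5736, 0.8192) = (0.0000 + -4.3592, 0.0000 + 6.2256) = (-4.3592, 6.2256)
link 1: phi[1] = 125 + -15 = 110 deg
  cos(110 deg) = -0.3420, sin(110 deg) = 0.9397
  joint[2] = (-4.3592, 6.2256) + 8.3 * (-0.3420, 0.9397) = (-4.3592 + -2.8388, 6.2256 + 7.7994) = (-7.1979, 14.0250)
End effector: (-7.1979, 14.0250)

Answer: -7.1979 14.0250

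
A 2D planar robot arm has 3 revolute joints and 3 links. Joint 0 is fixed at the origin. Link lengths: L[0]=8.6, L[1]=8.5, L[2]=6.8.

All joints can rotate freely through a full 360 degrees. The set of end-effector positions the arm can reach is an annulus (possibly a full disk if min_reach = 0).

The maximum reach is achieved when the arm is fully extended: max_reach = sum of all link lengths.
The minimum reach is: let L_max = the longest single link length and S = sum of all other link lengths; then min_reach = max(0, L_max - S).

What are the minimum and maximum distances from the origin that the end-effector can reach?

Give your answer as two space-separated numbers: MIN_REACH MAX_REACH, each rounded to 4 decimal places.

Link lengths: [8.6, 8.5, 6.8]
max_reach = 8.6 + 8.5 + 6.8 = 23.9
L_max = max([8.6, 8.5, 6.8]) = 8.6
S (sum of others) = 23.9 - 8.6 = 15.3
min_reach = max(0, 8.6 - 15.3) = max(0, -6.7) = 0

Answer: 0.0000 23.9000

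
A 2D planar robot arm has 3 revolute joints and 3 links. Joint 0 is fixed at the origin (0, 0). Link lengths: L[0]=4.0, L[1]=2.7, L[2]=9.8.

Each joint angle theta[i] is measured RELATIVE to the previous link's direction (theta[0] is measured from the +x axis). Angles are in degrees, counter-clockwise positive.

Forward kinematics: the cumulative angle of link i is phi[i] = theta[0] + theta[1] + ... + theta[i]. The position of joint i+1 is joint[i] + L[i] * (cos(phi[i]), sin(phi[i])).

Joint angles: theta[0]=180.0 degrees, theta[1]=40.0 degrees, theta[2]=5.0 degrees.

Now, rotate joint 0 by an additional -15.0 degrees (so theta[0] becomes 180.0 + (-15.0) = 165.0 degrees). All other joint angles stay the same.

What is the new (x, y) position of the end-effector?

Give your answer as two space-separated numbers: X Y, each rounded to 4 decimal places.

Answer: -14.7978 -5.0058

Derivation:
joint[0] = (0.0000, 0.0000)  (base)
link 0: phi[0] = 165 = 165 deg
  cos(165 deg) = -0.9659, sin(165 deg) = 0.2588
  joint[1] = (0.0000, 0.0000) + 4 * (-0.9659, 0.2588) = (0.0000 + -3.8637, 0.0000 + 1.0353) = (-3.8637, 1.0353)
link 1: phi[1] = 165 + 40 = 205 deg
  cos(205 deg) = -0.9063, sin(205 deg) = -0.4226
  joint[2] = (-3.8637, 1.0353) + 2.7 * (-0.9063, -0.4226) = (-3.8637 + -2.4470, 1.0353 + -1.1411) = (-6.3107, -0.1058)
link 2: phi[2] = 165 + 40 + 5 = 210 deg
  cos(210 deg) = -0.8660, sin(210 deg) = -0.5000
  joint[3] = (-6.3107, -0.1058) + 9.8 * (-0.8660, -0.5000) = (-6.3107 + -8.4870, -0.1058 + -4.9000) = (-14.7978, -5.0058)
End effector: (-14.7978, -5.0058)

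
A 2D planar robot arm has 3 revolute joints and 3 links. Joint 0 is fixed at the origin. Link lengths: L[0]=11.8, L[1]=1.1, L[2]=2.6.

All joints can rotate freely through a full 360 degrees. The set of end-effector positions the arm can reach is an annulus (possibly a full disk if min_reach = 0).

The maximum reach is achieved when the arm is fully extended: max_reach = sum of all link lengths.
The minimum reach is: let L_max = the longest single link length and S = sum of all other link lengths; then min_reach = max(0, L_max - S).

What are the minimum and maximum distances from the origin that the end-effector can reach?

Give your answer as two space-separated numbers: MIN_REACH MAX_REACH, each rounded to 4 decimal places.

Answer: 8.1000 15.5000

Derivation:
Link lengths: [11.8, 1.1, 2.6]
max_reach = 11.8 + 1.1 + 2.6 = 15.5
L_max = max([11.8, 1.1, 2.6]) = 11.8
S (sum of others) = 15.5 - 11.8 = 3.7
min_reach = max(0, 11.8 - 3.7) = max(0, 8.1) = 8.1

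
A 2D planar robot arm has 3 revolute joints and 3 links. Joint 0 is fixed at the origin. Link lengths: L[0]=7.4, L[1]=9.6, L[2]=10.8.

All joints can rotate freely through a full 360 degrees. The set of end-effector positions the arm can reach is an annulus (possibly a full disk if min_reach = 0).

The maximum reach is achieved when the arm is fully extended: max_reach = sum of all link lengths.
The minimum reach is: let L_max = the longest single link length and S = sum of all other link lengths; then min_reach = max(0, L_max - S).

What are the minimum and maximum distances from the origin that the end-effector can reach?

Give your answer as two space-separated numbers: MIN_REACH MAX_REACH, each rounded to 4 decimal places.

Answer: 0.0000 27.8000

Derivation:
Link lengths: [7.4, 9.6, 10.8]
max_reach = 7.4 + 9.6 + 10.8 = 27.8
L_max = max([7.4, 9.6, 10.8]) = 10.8
S (sum of others) = 27.8 - 10.8 = 17
min_reach = max(0, 10.8 - 17) = max(0, -6.2) = 0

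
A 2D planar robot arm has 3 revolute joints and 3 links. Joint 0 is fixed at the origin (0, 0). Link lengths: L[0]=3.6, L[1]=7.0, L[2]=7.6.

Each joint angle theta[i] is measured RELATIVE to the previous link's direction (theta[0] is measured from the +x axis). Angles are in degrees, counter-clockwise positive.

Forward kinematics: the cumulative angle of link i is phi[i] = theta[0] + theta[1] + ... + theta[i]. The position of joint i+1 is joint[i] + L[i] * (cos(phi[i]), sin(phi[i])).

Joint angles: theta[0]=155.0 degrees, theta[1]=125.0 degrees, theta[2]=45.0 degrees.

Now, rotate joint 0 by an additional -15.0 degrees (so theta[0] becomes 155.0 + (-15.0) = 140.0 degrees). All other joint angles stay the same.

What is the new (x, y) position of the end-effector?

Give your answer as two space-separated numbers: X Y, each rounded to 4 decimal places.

Answer: 1.5173 -10.4813

Derivation:
joint[0] = (0.0000, 0.0000)  (base)
link 0: phi[0] = 140 = 140 deg
  cos(140 deg) = -0.7660, sin(140 deg) = 0.6428
  joint[1] = (0.0000, 0.0000) + 3.6 * (-0.7660, 0.6428) = (0.0000 + -2.7578, 0.0000 + 2.3140) = (-2.7578, 2.3140)
link 1: phi[1] = 140 + 125 = 265 deg
  cos(265 deg) = -0.0872, sin(265 deg) = -0.9962
  joint[2] = (-2.7578, 2.3140) + 7 * (-0.0872, -0.9962) = (-2.7578 + -0.6101, 2.3140 + -6.9734) = (-3.3679, -4.6593)
link 2: phi[2] = 140 + 125 + 45 = 310 deg
  cos(310 deg) = 0.6428, sin(310 deg) = -0.7660
  joint[3] = (-3.3679, -4.6593) + 7.6 * (0.6428, -0.7660) = (-3.3679 + 4.8852, -4.6593 + -5.8219) = (1.5173, -10.4813)
End effector: (1.5173, -10.4813)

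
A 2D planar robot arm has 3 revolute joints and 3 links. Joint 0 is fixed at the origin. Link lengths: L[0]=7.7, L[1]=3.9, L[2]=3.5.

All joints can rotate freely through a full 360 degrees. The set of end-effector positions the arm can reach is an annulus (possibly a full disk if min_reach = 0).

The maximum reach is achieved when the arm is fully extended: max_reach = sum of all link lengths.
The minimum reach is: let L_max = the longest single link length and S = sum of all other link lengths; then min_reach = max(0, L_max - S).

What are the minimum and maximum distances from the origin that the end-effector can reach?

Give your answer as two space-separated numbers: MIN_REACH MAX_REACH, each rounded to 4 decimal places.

Answer: 0.3000 15.1000

Derivation:
Link lengths: [7.7, 3.9, 3.5]
max_reach = 7.7 + 3.9 + 3.5 = 15.1
L_max = max([7.7, 3.9, 3.5]) = 7.7
S (sum of others) = 15.1 - 7.7 = 7.4
min_reach = max(0, 7.7 - 7.4) = max(0, 0.3) = 0.3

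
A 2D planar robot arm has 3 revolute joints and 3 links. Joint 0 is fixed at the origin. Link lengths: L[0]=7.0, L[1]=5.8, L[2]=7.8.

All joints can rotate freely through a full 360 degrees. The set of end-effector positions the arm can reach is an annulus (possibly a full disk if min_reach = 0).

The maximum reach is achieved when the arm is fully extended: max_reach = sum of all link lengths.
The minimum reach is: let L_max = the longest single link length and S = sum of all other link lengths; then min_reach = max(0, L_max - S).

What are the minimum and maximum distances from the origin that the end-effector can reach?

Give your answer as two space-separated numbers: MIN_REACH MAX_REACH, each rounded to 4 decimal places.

Link lengths: [7.0, 5.8, 7.8]
max_reach = 7 + 5.8 + 7.8 = 20.6
L_max = max([7.0, 5.8, 7.8]) = 7.8
S (sum of others) = 20.6 - 7.8 = 12.8
min_reach = max(0, 7.8 - 12.8) = max(0, -5) = 0

Answer: 0.0000 20.6000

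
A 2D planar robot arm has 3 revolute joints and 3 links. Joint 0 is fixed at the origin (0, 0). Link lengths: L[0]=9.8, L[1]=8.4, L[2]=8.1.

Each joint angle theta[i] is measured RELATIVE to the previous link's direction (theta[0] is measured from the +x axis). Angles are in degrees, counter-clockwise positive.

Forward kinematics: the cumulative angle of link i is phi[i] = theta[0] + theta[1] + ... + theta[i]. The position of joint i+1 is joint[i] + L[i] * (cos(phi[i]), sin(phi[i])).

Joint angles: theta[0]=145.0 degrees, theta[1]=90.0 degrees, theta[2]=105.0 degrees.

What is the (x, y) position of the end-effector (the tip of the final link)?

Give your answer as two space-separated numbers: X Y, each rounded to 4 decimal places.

joint[0] = (0.0000, 0.0000)  (base)
link 0: phi[0] = 145 = 145 deg
  cos(145 deg) = -0.8192, sin(145 deg) = 0.5736
  joint[1] = (0.0000, 0.0000) + 9.8 * (-0.8192, 0.5736) = (0.0000 + -8.0277, 0.0000 + 5.6210) = (-8.0277, 5.6210)
link 1: phi[1] = 145 + 90 = 235 deg
  cos(235 deg) = -0.5736, sin(235 deg) = -0.8192
  joint[2] = (-8.0277, 5.6210) + 8.4 * (-0.5736, -0.8192) = (-8.0277 + -4.8180, 5.6210 + -6.8809) = (-12.8457, -1.2598)
link 2: phi[2] = 145 + 90 + 105 = 340 deg
  cos(340 deg) = 0.9397, sin(340 deg) = -0.3420
  joint[3] = (-12.8457, -1.2598) + 8.1 * (0.9397, -0.3420) = (-12.8457 + 7.6115, -1.2598 + -2.7704) = (-5.2342, -4.0302)
End effector: (-5.2342, -4.0302)

Answer: -5.2342 -4.0302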